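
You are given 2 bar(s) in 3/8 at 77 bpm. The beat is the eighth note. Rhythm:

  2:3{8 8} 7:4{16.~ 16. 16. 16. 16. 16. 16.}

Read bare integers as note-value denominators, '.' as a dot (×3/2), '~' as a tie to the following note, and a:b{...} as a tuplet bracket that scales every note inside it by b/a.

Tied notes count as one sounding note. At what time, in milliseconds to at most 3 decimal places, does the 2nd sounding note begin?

1. 0.0ms @ 0 + 1168.831ms (3/2)
2. 1168.831ms @ 3/2 + 1168.831ms (3/2)
3. 2337.662ms @ 3 + 667.904ms (6/7)
4. 3005.566ms @ 27/7 + 333.952ms (3/7)
5. 3339.518ms @ 30/7 + 333.952ms (3/7)
6. 3673.469ms @ 33/7 + 333.952ms (3/7)
7. 4007.421ms @ 36/7 + 333.952ms (3/7)
8. 4341.373ms @ 39/7 + 333.952ms (3/7)

note 2 onset = 3/2b = 1168.831ms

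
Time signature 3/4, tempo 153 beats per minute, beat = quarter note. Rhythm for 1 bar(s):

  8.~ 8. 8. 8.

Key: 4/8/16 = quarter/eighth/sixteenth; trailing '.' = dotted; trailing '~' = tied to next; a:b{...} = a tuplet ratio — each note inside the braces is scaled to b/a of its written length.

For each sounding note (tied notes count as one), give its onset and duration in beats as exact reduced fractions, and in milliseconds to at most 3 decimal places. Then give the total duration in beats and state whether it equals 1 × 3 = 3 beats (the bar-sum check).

1) 0.0ms=0b +588.235ms=3/2b
2) 588.235ms=3/2b +294.118ms=3/4b
3) 882.353ms=9/4b +294.118ms=3/4b
Σ=3b of 3 (153bpm 3/4) — PASS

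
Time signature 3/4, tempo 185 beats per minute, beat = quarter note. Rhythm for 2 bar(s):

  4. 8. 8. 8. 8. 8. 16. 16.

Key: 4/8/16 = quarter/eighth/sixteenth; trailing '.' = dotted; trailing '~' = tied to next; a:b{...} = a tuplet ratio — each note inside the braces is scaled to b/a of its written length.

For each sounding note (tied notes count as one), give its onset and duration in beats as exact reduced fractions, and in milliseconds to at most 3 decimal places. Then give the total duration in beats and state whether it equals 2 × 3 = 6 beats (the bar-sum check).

1) 0.0ms=0b +486.486ms=3/2b
2) 486.486ms=3/2b +243.243ms=3/4b
3) 729.73ms=9/4b +243.243ms=3/4b
4) 972.973ms=3b +243.243ms=3/4b
5) 1216.216ms=15/4b +243.243ms=3/4b
6) 1459.459ms=9/2b +243.243ms=3/4b
7) 1702.703ms=21/4b +121.622ms=3/8b
8) 1824.324ms=45/8b +121.622ms=3/8b
Σ=6b of 6 (185bpm 3/4) — PASS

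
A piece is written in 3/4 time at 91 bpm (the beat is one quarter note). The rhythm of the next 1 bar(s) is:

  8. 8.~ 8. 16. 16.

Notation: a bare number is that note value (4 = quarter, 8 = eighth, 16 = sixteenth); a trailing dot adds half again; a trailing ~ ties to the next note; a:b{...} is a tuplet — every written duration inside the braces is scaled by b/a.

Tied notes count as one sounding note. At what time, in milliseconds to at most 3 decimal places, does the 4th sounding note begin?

1. 0.0ms @ 0 + 494.505ms (3/4)
2. 494.505ms @ 3/4 + 989.011ms (3/2)
3. 1483.516ms @ 9/4 + 247.253ms (3/8)
4. 1730.769ms @ 21/8 + 247.253ms (3/8)

note 4 onset = 21/8b = 1730.769ms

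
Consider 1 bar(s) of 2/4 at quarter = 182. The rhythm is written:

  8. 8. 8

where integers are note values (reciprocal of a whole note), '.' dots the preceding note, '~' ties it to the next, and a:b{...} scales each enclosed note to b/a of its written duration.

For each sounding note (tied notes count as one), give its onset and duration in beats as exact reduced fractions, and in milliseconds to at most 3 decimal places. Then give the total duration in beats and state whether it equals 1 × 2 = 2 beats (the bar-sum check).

1) 0.0ms=0b +247.253ms=3/4b
2) 247.253ms=3/4b +247.253ms=3/4b
3) 494.505ms=3/2b +164.835ms=1/2b
Σ=2b of 2 (182bpm 2/4) — PASS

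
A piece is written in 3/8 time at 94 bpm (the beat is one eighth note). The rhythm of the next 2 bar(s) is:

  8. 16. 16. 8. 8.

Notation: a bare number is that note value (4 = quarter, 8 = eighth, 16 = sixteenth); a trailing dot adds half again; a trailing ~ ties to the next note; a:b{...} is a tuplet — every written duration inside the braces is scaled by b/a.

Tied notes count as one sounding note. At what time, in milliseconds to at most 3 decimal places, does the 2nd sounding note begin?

note 2 onset = 3/2b = 957.447ms

1. 0.0ms @ 0 + 957.447ms (3/2)
2. 957.447ms @ 3/2 + 478.723ms (3/4)
3. 1436.17ms @ 9/4 + 478.723ms (3/4)
4. 1914.894ms @ 3 + 957.447ms (3/2)
5. 2872.34ms @ 9/2 + 957.447ms (3/2)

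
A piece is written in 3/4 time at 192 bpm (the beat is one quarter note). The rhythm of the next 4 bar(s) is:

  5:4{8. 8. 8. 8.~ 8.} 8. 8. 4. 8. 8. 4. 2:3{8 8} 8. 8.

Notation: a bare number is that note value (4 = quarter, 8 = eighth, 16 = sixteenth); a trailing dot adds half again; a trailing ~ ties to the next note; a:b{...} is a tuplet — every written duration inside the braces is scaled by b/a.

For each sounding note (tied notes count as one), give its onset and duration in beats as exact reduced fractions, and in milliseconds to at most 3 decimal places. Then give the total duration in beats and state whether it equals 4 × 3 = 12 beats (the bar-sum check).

1) 0.0ms=0b +187.5ms=3/5b
2) 187.5ms=3/5b +187.5ms=3/5b
3) 375.0ms=6/5b +187.5ms=3/5b
4) 562.5ms=9/5b +375.0ms=6/5b
5) 937.5ms=3b +234.375ms=3/4b
6) 1171.875ms=15/4b +234.375ms=3/4b
7) 1406.25ms=9/2b +468.75ms=3/2b
8) 1875.0ms=6b +234.375ms=3/4b
9) 2109.375ms=27/4b +234.375ms=3/4b
10) 2343.75ms=15/2b +468.75ms=3/2b
11) 2812.5ms=9b +234.375ms=3/4b
12) 3046.875ms=39/4b +234.375ms=3/4b
13) 3281.25ms=21/2b +234.375ms=3/4b
14) 3515.625ms=45/4b +234.375ms=3/4b
Σ=12b of 12 (192bpm 3/4) — PASS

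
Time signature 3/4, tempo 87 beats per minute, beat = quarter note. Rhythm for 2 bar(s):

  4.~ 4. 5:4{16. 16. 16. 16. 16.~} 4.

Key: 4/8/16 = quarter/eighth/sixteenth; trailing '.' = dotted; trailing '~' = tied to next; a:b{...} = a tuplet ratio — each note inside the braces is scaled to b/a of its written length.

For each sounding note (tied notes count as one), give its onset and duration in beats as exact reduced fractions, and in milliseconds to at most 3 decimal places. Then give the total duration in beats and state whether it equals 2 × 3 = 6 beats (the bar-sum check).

1) 0.0ms=0b +2068.966ms=3b
2) 2068.966ms=3b +206.897ms=3/10b
3) 2275.862ms=33/10b +206.897ms=3/10b
4) 2482.759ms=18/5b +206.897ms=3/10b
5) 2689.655ms=39/10b +206.897ms=3/10b
6) 2896.552ms=21/5b +1241.379ms=9/5b
Σ=6b of 6 (87bpm 3/4) — PASS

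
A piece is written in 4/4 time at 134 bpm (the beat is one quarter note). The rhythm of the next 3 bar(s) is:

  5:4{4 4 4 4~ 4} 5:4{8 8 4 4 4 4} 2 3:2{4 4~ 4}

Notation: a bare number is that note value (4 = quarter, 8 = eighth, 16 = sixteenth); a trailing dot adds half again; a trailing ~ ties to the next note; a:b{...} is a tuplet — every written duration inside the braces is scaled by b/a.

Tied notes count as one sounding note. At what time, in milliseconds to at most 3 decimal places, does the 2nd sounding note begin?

note 2 onset = 4/5b = 358.209ms

1. 0.0ms @ 0 + 358.209ms (4/5)
2. 358.209ms @ 4/5 + 358.209ms (4/5)
3. 716.418ms @ 8/5 + 358.209ms (4/5)
4. 1074.627ms @ 12/5 + 716.418ms (8/5)
5. 1791.045ms @ 4 + 179.104ms (2/5)
6. 1970.149ms @ 22/5 + 179.104ms (2/5)
7. 2149.254ms @ 24/5 + 358.209ms (4/5)
8. 2507.463ms @ 28/5 + 358.209ms (4/5)
9. 2865.672ms @ 32/5 + 358.209ms (4/5)
10. 3223.881ms @ 36/5 + 358.209ms (4/5)
11. 3582.09ms @ 8 + 895.522ms (2)
12. 4477.612ms @ 10 + 298.507ms (2/3)
13. 4776.119ms @ 32/3 + 597.015ms (4/3)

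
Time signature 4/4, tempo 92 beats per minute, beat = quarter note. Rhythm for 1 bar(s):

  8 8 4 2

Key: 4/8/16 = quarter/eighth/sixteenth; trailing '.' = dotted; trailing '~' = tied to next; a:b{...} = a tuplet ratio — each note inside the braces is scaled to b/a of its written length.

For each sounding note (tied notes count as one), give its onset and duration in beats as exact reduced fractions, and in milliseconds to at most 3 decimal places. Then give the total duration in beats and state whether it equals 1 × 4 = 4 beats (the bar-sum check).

1) 0.0ms=0b +326.087ms=1/2b
2) 326.087ms=1/2b +326.087ms=1/2b
3) 652.174ms=1b +652.174ms=1b
4) 1304.348ms=2b +1304.348ms=2b
Σ=4b of 4 (92bpm 4/4) — PASS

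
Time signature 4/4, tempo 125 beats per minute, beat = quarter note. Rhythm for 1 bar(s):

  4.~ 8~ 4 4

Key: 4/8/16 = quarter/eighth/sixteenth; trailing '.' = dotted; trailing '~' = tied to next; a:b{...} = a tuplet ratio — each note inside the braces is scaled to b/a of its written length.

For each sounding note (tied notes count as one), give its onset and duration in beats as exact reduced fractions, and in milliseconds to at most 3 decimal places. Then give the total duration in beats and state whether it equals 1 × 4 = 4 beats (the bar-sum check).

1) 0.0ms=0b +1440.0ms=3b
2) 1440.0ms=3b +480.0ms=1b
Σ=4b of 4 (125bpm 4/4) — PASS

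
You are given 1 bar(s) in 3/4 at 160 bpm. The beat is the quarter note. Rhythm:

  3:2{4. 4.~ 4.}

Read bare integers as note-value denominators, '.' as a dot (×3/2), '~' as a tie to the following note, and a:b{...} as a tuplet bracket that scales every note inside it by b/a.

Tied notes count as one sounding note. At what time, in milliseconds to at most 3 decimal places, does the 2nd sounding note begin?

note 2 onset = 1b = 375.0ms

1. 0.0ms @ 0 + 375.0ms (1)
2. 375.0ms @ 1 + 750.0ms (2)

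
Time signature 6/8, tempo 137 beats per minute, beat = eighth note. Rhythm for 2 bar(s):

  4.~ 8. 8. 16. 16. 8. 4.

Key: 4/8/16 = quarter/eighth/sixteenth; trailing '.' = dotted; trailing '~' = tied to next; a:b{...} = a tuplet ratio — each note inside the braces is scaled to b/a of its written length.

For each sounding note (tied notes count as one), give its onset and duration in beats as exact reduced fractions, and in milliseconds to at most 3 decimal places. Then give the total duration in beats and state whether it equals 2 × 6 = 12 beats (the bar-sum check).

1) 0.0ms=0b +1970.803ms=9/2b
2) 1970.803ms=9/2b +656.934ms=3/2b
3) 2627.737ms=6b +328.467ms=3/4b
4) 2956.204ms=27/4b +328.467ms=3/4b
5) 3284.672ms=15/2b +656.934ms=3/2b
6) 3941.606ms=9b +1313.869ms=3b
Σ=12b of 12 (137bpm 6/8) — PASS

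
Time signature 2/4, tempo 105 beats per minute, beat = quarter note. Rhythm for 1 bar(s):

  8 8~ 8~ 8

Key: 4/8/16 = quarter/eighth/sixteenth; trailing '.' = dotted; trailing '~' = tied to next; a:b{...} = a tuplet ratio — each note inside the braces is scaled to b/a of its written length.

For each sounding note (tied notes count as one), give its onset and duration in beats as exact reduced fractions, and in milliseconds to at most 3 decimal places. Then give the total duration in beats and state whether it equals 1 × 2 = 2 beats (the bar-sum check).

1) 0.0ms=0b +285.714ms=1/2b
2) 285.714ms=1/2b +857.143ms=3/2b
Σ=2b of 2 (105bpm 2/4) — PASS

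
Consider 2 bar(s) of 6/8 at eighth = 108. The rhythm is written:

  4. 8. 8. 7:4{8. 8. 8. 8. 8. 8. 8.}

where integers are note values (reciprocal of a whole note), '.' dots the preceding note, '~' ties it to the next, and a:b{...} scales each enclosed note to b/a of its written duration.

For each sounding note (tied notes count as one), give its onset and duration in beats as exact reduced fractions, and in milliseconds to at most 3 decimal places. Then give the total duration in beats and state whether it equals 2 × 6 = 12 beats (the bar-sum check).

1) 0.0ms=0b +1666.667ms=3b
2) 1666.667ms=3b +833.333ms=3/2b
3) 2500.0ms=9/2b +833.333ms=3/2b
4) 3333.333ms=6b +476.19ms=6/7b
5) 3809.524ms=48/7b +476.19ms=6/7b
6) 4285.714ms=54/7b +476.19ms=6/7b
7) 4761.905ms=60/7b +476.19ms=6/7b
8) 5238.095ms=66/7b +476.19ms=6/7b
9) 5714.286ms=72/7b +476.19ms=6/7b
10) 6190.476ms=78/7b +476.19ms=6/7b
Σ=12b of 12 (108bpm 6/8) — PASS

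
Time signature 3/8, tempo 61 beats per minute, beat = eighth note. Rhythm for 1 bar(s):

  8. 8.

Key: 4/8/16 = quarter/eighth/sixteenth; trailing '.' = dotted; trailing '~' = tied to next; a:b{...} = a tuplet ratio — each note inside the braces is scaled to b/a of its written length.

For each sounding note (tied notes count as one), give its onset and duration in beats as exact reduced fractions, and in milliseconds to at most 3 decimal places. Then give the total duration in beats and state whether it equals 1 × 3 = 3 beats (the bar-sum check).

1) 0.0ms=0b +1475.41ms=3/2b
2) 1475.41ms=3/2b +1475.41ms=3/2b
Σ=3b of 3 (61bpm 3/8) — PASS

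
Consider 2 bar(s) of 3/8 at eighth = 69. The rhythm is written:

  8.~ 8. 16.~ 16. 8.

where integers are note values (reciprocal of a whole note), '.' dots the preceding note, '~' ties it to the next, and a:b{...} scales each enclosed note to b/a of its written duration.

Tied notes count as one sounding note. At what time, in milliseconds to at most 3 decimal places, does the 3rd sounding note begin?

note 3 onset = 9/2b = 3913.043ms

1. 0.0ms @ 0 + 2608.696ms (3)
2. 2608.696ms @ 3 + 1304.348ms (3/2)
3. 3913.043ms @ 9/2 + 1304.348ms (3/2)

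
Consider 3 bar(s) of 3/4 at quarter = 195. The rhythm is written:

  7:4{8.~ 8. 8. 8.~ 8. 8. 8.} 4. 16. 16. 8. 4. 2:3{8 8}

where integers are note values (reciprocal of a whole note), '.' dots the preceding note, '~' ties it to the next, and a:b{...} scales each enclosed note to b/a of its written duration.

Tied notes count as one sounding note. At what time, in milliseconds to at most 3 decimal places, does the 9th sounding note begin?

note 9 onset = 21/4b = 1615.385ms

1. 0.0ms @ 0 + 263.736ms (6/7)
2. 263.736ms @ 6/7 + 131.868ms (3/7)
3. 395.604ms @ 9/7 + 263.736ms (6/7)
4. 659.341ms @ 15/7 + 131.868ms (3/7)
5. 791.209ms @ 18/7 + 131.868ms (3/7)
6. 923.077ms @ 3 + 461.538ms (3/2)
7. 1384.615ms @ 9/2 + 115.385ms (3/8)
8. 1500.0ms @ 39/8 + 115.385ms (3/8)
9. 1615.385ms @ 21/4 + 230.769ms (3/4)
10. 1846.154ms @ 6 + 461.538ms (3/2)
11. 2307.692ms @ 15/2 + 230.769ms (3/4)
12. 2538.462ms @ 33/4 + 230.769ms (3/4)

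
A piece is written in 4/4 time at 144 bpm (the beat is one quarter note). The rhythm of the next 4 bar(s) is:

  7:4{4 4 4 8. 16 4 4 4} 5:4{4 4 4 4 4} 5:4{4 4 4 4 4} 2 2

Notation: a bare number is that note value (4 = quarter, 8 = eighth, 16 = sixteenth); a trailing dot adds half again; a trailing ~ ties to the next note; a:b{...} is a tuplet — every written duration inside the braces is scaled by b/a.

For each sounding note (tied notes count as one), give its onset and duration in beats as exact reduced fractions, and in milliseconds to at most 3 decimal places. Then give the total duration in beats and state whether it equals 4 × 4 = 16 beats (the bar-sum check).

1) 0.0ms=0b +238.095ms=4/7b
2) 238.095ms=4/7b +238.095ms=4/7b
3) 476.19ms=8/7b +238.095ms=4/7b
4) 714.286ms=12/7b +178.571ms=3/7b
5) 892.857ms=15/7b +59.524ms=1/7b
6) 952.381ms=16/7b +238.095ms=4/7b
7) 1190.476ms=20/7b +238.095ms=4/7b
8) 1428.571ms=24/7b +238.095ms=4/7b
9) 1666.667ms=4b +333.333ms=4/5b
10) 2000.0ms=24/5b +333.333ms=4/5b
11) 2333.333ms=28/5b +333.333ms=4/5b
12) 2666.667ms=32/5b +333.333ms=4/5b
13) 3000.0ms=36/5b +333.333ms=4/5b
14) 3333.333ms=8b +333.333ms=4/5b
15) 3666.667ms=44/5b +333.333ms=4/5b
16) 4000.0ms=48/5b +333.333ms=4/5b
17) 4333.333ms=52/5b +333.333ms=4/5b
18) 4666.667ms=56/5b +333.333ms=4/5b
19) 5000.0ms=12b +833.333ms=2b
20) 5833.333ms=14b +833.333ms=2b
Σ=16b of 16 (144bpm 4/4) — PASS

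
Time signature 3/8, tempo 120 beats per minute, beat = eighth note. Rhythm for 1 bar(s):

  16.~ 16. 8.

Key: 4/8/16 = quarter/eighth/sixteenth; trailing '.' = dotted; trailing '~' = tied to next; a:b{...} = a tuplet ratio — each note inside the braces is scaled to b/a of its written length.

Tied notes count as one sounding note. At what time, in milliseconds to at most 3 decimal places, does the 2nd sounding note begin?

note 2 onset = 3/2b = 750.0ms

1. 0.0ms @ 0 + 750.0ms (3/2)
2. 750.0ms @ 3/2 + 750.0ms (3/2)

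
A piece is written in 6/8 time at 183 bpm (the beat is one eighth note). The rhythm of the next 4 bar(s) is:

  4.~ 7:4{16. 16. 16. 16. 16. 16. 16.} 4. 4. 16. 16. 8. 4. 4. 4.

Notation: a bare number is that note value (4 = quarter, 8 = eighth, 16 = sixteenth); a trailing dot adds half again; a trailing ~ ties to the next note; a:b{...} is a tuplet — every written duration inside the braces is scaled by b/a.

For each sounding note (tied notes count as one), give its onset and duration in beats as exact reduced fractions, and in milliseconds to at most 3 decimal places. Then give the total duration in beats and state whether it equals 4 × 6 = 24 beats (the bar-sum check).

1) 0.0ms=0b +1124.122ms=24/7b
2) 1124.122ms=24/7b +140.515ms=3/7b
3) 1264.637ms=27/7b +140.515ms=3/7b
4) 1405.152ms=30/7b +140.515ms=3/7b
5) 1545.667ms=33/7b +140.515ms=3/7b
6) 1686.183ms=36/7b +140.515ms=3/7b
7) 1826.698ms=39/7b +140.515ms=3/7b
8) 1967.213ms=6b +983.607ms=3b
9) 2950.82ms=9b +983.607ms=3b
10) 3934.426ms=12b +245.902ms=3/4b
11) 4180.328ms=51/4b +245.902ms=3/4b
12) 4426.23ms=27/2b +491.803ms=3/2b
13) 4918.033ms=15b +983.607ms=3b
14) 5901.639ms=18b +983.607ms=3b
15) 6885.246ms=21b +983.607ms=3b
Σ=24b of 24 (183bpm 6/8) — PASS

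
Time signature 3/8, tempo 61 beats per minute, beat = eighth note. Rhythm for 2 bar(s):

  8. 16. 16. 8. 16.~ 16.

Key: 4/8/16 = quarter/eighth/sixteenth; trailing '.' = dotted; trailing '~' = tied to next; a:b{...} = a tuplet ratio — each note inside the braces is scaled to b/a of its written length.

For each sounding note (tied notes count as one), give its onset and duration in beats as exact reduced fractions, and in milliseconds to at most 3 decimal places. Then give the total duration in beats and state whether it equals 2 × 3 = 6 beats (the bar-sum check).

1) 0.0ms=0b +1475.41ms=3/2b
2) 1475.41ms=3/2b +737.705ms=3/4b
3) 2213.115ms=9/4b +737.705ms=3/4b
4) 2950.82ms=3b +1475.41ms=3/2b
5) 4426.23ms=9/2b +1475.41ms=3/2b
Σ=6b of 6 (61bpm 3/8) — PASS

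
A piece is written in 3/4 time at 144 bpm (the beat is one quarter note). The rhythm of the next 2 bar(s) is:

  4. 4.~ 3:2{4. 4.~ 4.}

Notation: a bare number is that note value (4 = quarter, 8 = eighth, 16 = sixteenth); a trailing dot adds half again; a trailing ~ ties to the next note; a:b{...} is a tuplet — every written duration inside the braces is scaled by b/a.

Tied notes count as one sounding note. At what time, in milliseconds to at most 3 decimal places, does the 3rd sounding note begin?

1. 0.0ms @ 0 + 625.0ms (3/2)
2. 625.0ms @ 3/2 + 1041.667ms (5/2)
3. 1666.667ms @ 4 + 833.333ms (2)

note 3 onset = 4b = 1666.667ms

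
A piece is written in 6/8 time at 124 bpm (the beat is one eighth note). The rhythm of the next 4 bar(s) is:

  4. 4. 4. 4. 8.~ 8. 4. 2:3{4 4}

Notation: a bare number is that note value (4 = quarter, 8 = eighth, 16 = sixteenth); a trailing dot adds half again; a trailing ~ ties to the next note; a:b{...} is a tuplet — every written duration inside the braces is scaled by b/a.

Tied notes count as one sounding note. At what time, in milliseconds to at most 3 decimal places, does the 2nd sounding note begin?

note 2 onset = 3b = 1451.613ms

1. 0.0ms @ 0 + 1451.613ms (3)
2. 1451.613ms @ 3 + 1451.613ms (3)
3. 2903.226ms @ 6 + 1451.613ms (3)
4. 4354.839ms @ 9 + 1451.613ms (3)
5. 5806.452ms @ 12 + 1451.613ms (3)
6. 7258.065ms @ 15 + 1451.613ms (3)
7. 8709.677ms @ 18 + 1451.613ms (3)
8. 10161.29ms @ 21 + 1451.613ms (3)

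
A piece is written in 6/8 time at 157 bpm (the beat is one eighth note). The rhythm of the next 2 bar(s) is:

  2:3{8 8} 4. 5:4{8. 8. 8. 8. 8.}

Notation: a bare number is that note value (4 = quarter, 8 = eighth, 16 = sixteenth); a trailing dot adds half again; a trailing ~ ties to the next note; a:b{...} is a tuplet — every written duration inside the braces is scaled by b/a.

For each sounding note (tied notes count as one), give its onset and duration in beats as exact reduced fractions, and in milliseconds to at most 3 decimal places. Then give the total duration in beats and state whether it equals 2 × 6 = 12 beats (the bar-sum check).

1) 0.0ms=0b +573.248ms=3/2b
2) 573.248ms=3/2b +573.248ms=3/2b
3) 1146.497ms=3b +1146.497ms=3b
4) 2292.994ms=6b +458.599ms=6/5b
5) 2751.592ms=36/5b +458.599ms=6/5b
6) 3210.191ms=42/5b +458.599ms=6/5b
7) 3668.79ms=48/5b +458.599ms=6/5b
8) 4127.389ms=54/5b +458.599ms=6/5b
Σ=12b of 12 (157bpm 6/8) — PASS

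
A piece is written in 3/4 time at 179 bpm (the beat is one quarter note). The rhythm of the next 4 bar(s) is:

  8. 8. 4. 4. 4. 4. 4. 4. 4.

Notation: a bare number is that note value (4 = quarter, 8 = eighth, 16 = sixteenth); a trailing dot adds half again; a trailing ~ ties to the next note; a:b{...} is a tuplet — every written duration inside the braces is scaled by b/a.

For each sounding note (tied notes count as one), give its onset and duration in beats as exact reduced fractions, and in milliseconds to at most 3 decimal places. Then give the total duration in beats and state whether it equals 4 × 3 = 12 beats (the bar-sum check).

1) 0.0ms=0b +251.397ms=3/4b
2) 251.397ms=3/4b +251.397ms=3/4b
3) 502.793ms=3/2b +502.793ms=3/2b
4) 1005.587ms=3b +502.793ms=3/2b
5) 1508.38ms=9/2b +502.793ms=3/2b
6) 2011.173ms=6b +502.793ms=3/2b
7) 2513.966ms=15/2b +502.793ms=3/2b
8) 3016.76ms=9b +502.793ms=3/2b
9) 3519.553ms=21/2b +502.793ms=3/2b
Σ=12b of 12 (179bpm 3/4) — PASS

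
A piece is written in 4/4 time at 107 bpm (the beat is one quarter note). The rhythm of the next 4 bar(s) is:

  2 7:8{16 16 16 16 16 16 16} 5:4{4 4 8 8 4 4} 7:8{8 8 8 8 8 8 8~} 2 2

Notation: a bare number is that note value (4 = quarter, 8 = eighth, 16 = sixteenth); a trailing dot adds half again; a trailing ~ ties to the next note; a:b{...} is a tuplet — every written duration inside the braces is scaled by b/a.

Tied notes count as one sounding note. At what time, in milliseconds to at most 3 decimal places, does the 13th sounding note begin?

1. 0.0ms @ 0 + 1121.495ms (2)
2. 1121.495ms @ 2 + 160.214ms (2/7)
3. 1281.709ms @ 16/7 + 160.214ms (2/7)
4. 1441.923ms @ 18/7 + 160.214ms (2/7)
5. 1602.136ms @ 20/7 + 160.214ms (2/7)
6. 1762.35ms @ 22/7 + 160.214ms (2/7)
7. 1922.563ms @ 24/7 + 160.214ms (2/7)
8. 2082.777ms @ 26/7 + 160.214ms (2/7)
9. 2242.991ms @ 4 + 448.598ms (4/5)
10. 2691.589ms @ 24/5 + 448.598ms (4/5)
11. 3140.187ms @ 28/5 + 224.299ms (2/5)
12. 3364.486ms @ 6 + 224.299ms (2/5)
13. 3588.785ms @ 32/5 + 448.598ms (4/5)
14. 4037.383ms @ 36/5 + 448.598ms (4/5)
15. 4485.981ms @ 8 + 320.427ms (4/7)
16. 4806.409ms @ 60/7 + 320.427ms (4/7)
17. 5126.836ms @ 64/7 + 320.427ms (4/7)
18. 5447.263ms @ 68/7 + 320.427ms (4/7)
19. 5767.69ms @ 72/7 + 320.427ms (4/7)
20. 6088.117ms @ 76/7 + 320.427ms (4/7)
21. 6408.545ms @ 80/7 + 1441.923ms (18/7)
22. 7850.467ms @ 14 + 1121.495ms (2)

note 13 onset = 32/5b = 3588.785ms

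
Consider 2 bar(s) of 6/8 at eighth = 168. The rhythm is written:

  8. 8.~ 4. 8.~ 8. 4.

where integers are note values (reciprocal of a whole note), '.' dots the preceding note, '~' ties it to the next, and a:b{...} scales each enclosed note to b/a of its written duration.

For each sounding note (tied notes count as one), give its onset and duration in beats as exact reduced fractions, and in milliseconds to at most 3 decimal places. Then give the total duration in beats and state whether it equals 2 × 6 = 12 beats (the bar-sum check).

1) 0.0ms=0b +535.714ms=3/2b
2) 535.714ms=3/2b +1607.143ms=9/2b
3) 2142.857ms=6b +1071.429ms=3b
4) 3214.286ms=9b +1071.429ms=3b
Σ=12b of 12 (168bpm 6/8) — PASS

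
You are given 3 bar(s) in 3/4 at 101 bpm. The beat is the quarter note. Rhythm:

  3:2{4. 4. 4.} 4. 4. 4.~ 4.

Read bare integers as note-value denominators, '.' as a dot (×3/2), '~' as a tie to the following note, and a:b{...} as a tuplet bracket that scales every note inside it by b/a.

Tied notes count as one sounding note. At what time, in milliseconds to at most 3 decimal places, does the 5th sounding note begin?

note 5 onset = 9/2b = 2673.267ms

1. 0.0ms @ 0 + 594.059ms (1)
2. 594.059ms @ 1 + 594.059ms (1)
3. 1188.119ms @ 2 + 594.059ms (1)
4. 1782.178ms @ 3 + 891.089ms (3/2)
5. 2673.267ms @ 9/2 + 891.089ms (3/2)
6. 3564.356ms @ 6 + 1782.178ms (3)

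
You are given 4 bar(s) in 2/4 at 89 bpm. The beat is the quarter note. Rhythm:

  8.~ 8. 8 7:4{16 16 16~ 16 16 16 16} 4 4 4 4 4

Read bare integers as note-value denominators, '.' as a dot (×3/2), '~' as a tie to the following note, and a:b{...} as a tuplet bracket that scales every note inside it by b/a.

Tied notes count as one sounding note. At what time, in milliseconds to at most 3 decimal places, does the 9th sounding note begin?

note 9 onset = 3b = 2022.472ms

1. 0.0ms @ 0 + 1011.236ms (3/2)
2. 1011.236ms @ 3/2 + 337.079ms (1/2)
3. 1348.315ms @ 2 + 96.308ms (1/7)
4. 1444.623ms @ 15/7 + 96.308ms (1/7)
5. 1540.931ms @ 16/7 + 192.616ms (2/7)
6. 1733.547ms @ 18/7 + 96.308ms (1/7)
7. 1829.856ms @ 19/7 + 96.308ms (1/7)
8. 1926.164ms @ 20/7 + 96.308ms (1/7)
9. 2022.472ms @ 3 + 674.157ms (1)
10. 2696.629ms @ 4 + 674.157ms (1)
11. 3370.787ms @ 5 + 674.157ms (1)
12. 4044.944ms @ 6 + 674.157ms (1)
13. 4719.101ms @ 7 + 674.157ms (1)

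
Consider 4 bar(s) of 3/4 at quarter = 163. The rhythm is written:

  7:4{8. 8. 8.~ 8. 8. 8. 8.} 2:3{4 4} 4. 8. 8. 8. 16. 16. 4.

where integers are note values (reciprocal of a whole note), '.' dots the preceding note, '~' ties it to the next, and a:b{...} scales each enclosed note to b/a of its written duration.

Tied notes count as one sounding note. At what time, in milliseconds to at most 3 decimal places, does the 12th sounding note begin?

note 12 onset = 9b = 3312.883ms

1. 0.0ms @ 0 + 157.756ms (3/7)
2. 157.756ms @ 3/7 + 157.756ms (3/7)
3. 315.513ms @ 6/7 + 315.513ms (6/7)
4. 631.025ms @ 12/7 + 157.756ms (3/7)
5. 788.782ms @ 15/7 + 157.756ms (3/7)
6. 946.538ms @ 18/7 + 157.756ms (3/7)
7. 1104.294ms @ 3 + 552.147ms (3/2)
8. 1656.442ms @ 9/2 + 552.147ms (3/2)
9. 2208.589ms @ 6 + 552.147ms (3/2)
10. 2760.736ms @ 15/2 + 276.074ms (3/4)
11. 3036.81ms @ 33/4 + 276.074ms (3/4)
12. 3312.883ms @ 9 + 276.074ms (3/4)
13. 3588.957ms @ 39/4 + 138.037ms (3/8)
14. 3726.994ms @ 81/8 + 138.037ms (3/8)
15. 3865.031ms @ 21/2 + 552.147ms (3/2)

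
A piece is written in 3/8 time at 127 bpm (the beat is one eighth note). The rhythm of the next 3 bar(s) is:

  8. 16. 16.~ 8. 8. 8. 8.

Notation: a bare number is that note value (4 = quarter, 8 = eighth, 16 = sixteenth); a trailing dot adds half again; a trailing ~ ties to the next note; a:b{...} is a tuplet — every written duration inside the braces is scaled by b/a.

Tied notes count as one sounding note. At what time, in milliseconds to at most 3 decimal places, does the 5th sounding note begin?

1. 0.0ms @ 0 + 708.661ms (3/2)
2. 708.661ms @ 3/2 + 354.331ms (3/4)
3. 1062.992ms @ 9/4 + 1062.992ms (9/4)
4. 2125.984ms @ 9/2 + 708.661ms (3/2)
5. 2834.646ms @ 6 + 708.661ms (3/2)
6. 3543.307ms @ 15/2 + 708.661ms (3/2)

note 5 onset = 6b = 2834.646ms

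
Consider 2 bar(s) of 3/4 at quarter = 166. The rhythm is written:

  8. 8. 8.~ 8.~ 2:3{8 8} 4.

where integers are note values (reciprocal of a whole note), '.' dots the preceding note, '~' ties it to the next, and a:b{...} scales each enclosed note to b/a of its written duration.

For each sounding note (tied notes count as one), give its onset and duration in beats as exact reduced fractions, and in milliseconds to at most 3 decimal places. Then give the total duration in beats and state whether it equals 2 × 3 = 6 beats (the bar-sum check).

1) 0.0ms=0b +271.084ms=3/4b
2) 271.084ms=3/4b +271.084ms=3/4b
3) 542.169ms=3/2b +813.253ms=9/4b
4) 1355.422ms=15/4b +271.084ms=3/4b
5) 1626.506ms=9/2b +542.169ms=3/2b
Σ=6b of 6 (166bpm 3/4) — PASS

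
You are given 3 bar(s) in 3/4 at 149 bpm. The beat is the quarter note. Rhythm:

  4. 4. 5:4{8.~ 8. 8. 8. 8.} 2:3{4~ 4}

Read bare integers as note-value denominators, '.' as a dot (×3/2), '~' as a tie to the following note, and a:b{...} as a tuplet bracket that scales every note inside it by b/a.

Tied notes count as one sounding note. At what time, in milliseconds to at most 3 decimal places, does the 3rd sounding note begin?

1. 0.0ms @ 0 + 604.027ms (3/2)
2. 604.027ms @ 3/2 + 604.027ms (3/2)
3. 1208.054ms @ 3 + 483.221ms (6/5)
4. 1691.275ms @ 21/5 + 241.611ms (3/5)
5. 1932.886ms @ 24/5 + 241.611ms (3/5)
6. 2174.497ms @ 27/5 + 241.611ms (3/5)
7. 2416.107ms @ 6 + 1208.054ms (3)

note 3 onset = 3b = 1208.054ms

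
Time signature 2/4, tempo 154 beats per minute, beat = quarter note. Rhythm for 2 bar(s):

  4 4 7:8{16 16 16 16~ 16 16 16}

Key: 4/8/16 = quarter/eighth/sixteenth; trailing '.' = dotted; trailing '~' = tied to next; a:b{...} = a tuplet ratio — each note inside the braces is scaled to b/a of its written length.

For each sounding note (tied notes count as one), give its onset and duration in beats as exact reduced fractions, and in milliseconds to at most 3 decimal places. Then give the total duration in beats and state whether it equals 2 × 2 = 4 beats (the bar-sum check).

1) 0.0ms=0b +389.61ms=1b
2) 389.61ms=1b +389.61ms=1b
3) 779.221ms=2b +111.317ms=2/7b
4) 890.538ms=16/7b +111.317ms=2/7b
5) 1001.855ms=18/7b +111.317ms=2/7b
6) 1113.173ms=20/7b +222.635ms=4/7b
7) 1335.807ms=24/7b +111.317ms=2/7b
8) 1447.124ms=26/7b +111.317ms=2/7b
Σ=4b of 4 (154bpm 2/4) — PASS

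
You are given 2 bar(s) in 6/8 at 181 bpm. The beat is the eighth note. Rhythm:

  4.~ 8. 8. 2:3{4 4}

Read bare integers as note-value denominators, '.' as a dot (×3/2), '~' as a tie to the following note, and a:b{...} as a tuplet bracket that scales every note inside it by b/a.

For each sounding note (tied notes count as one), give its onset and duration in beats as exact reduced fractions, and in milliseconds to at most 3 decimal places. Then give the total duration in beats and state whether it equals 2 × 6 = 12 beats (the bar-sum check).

1) 0.0ms=0b +1491.713ms=9/2b
2) 1491.713ms=9/2b +497.238ms=3/2b
3) 1988.95ms=6b +994.475ms=3b
4) 2983.425ms=9b +994.475ms=3b
Σ=12b of 12 (181bpm 6/8) — PASS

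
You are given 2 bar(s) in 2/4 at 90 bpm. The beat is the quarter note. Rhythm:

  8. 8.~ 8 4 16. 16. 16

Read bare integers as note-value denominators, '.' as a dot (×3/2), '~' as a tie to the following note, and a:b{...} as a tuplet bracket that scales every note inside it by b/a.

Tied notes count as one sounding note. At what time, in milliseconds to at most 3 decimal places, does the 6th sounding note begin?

note 6 onset = 15/4b = 2500.0ms

1. 0.0ms @ 0 + 500.0ms (3/4)
2. 500.0ms @ 3/4 + 833.333ms (5/4)
3. 1333.333ms @ 2 + 666.667ms (1)
4. 2000.0ms @ 3 + 250.0ms (3/8)
5. 2250.0ms @ 27/8 + 250.0ms (3/8)
6. 2500.0ms @ 15/4 + 166.667ms (1/4)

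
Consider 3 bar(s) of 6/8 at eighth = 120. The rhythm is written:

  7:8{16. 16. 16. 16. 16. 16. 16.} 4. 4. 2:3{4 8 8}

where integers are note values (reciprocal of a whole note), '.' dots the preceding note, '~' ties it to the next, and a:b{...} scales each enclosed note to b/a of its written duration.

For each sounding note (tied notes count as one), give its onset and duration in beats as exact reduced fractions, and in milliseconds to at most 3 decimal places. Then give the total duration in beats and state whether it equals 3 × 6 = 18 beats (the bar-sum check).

1) 0.0ms=0b +428.571ms=6/7b
2) 428.571ms=6/7b +428.571ms=6/7b
3) 857.143ms=12/7b +428.571ms=6/7b
4) 1285.714ms=18/7b +428.571ms=6/7b
5) 1714.286ms=24/7b +428.571ms=6/7b
6) 2142.857ms=30/7b +428.571ms=6/7b
7) 2571.429ms=36/7b +428.571ms=6/7b
8) 3000.0ms=6b +1500.0ms=3b
9) 4500.0ms=9b +1500.0ms=3b
10) 6000.0ms=12b +1500.0ms=3b
11) 7500.0ms=15b +750.0ms=3/2b
12) 8250.0ms=33/2b +750.0ms=3/2b
Σ=18b of 18 (120bpm 6/8) — PASS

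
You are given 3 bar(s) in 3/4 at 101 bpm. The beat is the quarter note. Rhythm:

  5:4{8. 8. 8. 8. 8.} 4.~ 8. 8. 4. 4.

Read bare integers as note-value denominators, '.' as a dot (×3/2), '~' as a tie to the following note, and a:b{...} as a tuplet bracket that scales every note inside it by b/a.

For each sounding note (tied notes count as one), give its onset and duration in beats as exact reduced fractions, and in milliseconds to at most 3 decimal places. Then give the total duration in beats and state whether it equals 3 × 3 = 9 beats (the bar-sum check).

1) 0.0ms=0b +356.436ms=3/5b
2) 356.436ms=3/5b +356.436ms=3/5b
3) 712.871ms=6/5b +356.436ms=3/5b
4) 1069.307ms=9/5b +356.436ms=3/5b
5) 1425.743ms=12/5b +356.436ms=3/5b
6) 1782.178ms=3b +1336.634ms=9/4b
7) 3118.812ms=21/4b +445.545ms=3/4b
8) 3564.356ms=6b +891.089ms=3/2b
9) 4455.446ms=15/2b +891.089ms=3/2b
Σ=9b of 9 (101bpm 3/4) — PASS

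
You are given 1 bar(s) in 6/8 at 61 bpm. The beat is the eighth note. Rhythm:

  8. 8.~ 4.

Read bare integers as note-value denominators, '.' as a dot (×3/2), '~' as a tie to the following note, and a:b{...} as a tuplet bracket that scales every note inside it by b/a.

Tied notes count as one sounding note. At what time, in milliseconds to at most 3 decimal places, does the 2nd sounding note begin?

1. 0.0ms @ 0 + 1475.41ms (3/2)
2. 1475.41ms @ 3/2 + 4426.23ms (9/2)

note 2 onset = 3/2b = 1475.41ms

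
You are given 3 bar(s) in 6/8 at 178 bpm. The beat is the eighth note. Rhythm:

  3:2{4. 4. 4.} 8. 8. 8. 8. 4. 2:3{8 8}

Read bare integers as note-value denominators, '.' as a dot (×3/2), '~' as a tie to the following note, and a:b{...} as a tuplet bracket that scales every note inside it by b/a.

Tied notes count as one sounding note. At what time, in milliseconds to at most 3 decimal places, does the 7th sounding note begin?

1. 0.0ms @ 0 + 674.157ms (2)
2. 674.157ms @ 2 + 674.157ms (2)
3. 1348.315ms @ 4 + 674.157ms (2)
4. 2022.472ms @ 6 + 505.618ms (3/2)
5. 2528.09ms @ 15/2 + 505.618ms (3/2)
6. 3033.708ms @ 9 + 505.618ms (3/2)
7. 3539.326ms @ 21/2 + 505.618ms (3/2)
8. 4044.944ms @ 12 + 1011.236ms (3)
9. 5056.18ms @ 15 + 505.618ms (3/2)
10. 5561.798ms @ 33/2 + 505.618ms (3/2)

note 7 onset = 21/2b = 3539.326ms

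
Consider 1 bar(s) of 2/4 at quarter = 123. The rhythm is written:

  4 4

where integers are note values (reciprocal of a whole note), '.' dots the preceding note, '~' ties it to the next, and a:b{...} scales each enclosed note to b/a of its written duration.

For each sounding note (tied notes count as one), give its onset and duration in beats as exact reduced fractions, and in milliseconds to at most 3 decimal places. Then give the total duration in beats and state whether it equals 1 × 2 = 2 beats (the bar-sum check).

1) 0.0ms=0b +487.805ms=1b
2) 487.805ms=1b +487.805ms=1b
Σ=2b of 2 (123bpm 2/4) — PASS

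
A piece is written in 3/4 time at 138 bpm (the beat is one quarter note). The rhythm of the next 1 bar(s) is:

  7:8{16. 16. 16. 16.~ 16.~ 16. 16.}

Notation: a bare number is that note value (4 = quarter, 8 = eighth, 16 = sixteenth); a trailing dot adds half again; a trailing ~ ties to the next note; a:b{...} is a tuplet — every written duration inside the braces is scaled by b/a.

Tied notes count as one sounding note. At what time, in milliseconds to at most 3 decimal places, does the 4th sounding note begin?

note 4 onset = 9/7b = 559.006ms

1. 0.0ms @ 0 + 186.335ms (3/7)
2. 186.335ms @ 3/7 + 186.335ms (3/7)
3. 372.671ms @ 6/7 + 186.335ms (3/7)
4. 559.006ms @ 9/7 + 559.006ms (9/7)
5. 1118.012ms @ 18/7 + 186.335ms (3/7)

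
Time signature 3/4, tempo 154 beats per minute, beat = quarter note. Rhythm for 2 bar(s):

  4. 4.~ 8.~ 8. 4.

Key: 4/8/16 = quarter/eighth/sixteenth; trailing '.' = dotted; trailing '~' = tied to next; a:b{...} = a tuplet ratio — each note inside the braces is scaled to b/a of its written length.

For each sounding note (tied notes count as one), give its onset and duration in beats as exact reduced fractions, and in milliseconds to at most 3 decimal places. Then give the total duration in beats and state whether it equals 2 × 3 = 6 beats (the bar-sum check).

1) 0.0ms=0b +584.416ms=3/2b
2) 584.416ms=3/2b +1168.831ms=3b
3) 1753.247ms=9/2b +584.416ms=3/2b
Σ=6b of 6 (154bpm 3/4) — PASS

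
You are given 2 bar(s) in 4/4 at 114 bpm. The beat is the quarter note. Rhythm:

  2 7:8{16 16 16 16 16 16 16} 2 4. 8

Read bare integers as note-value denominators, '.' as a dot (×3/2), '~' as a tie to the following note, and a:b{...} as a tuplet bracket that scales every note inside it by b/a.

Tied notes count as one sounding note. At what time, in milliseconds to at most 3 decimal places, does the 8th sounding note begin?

1. 0.0ms @ 0 + 1052.632ms (2)
2. 1052.632ms @ 2 + 150.376ms (2/7)
3. 1203.008ms @ 16/7 + 150.376ms (2/7)
4. 1353.383ms @ 18/7 + 150.376ms (2/7)
5. 1503.759ms @ 20/7 + 150.376ms (2/7)
6. 1654.135ms @ 22/7 + 150.376ms (2/7)
7. 1804.511ms @ 24/7 + 150.376ms (2/7)
8. 1954.887ms @ 26/7 + 150.376ms (2/7)
9. 2105.263ms @ 4 + 1052.632ms (2)
10. 3157.895ms @ 6 + 789.474ms (3/2)
11. 3947.368ms @ 15/2 + 263.158ms (1/2)

note 8 onset = 26/7b = 1954.887ms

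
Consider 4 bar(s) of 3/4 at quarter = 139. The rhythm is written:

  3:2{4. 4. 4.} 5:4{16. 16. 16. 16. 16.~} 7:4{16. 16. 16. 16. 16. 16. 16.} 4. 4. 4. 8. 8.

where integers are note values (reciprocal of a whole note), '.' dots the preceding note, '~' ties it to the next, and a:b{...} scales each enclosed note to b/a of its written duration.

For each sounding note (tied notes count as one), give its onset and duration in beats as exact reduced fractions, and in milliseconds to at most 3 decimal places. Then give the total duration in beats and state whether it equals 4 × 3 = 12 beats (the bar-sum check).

1) 0.0ms=0b +431.655ms=1b
2) 431.655ms=1b +431.655ms=1b
3) 863.309ms=2b +431.655ms=1b
4) 1294.964ms=3b +129.496ms=3/10b
5) 1424.46ms=33/10b +129.496ms=3/10b
6) 1553.957ms=18/5b +129.496ms=3/10b
7) 1683.453ms=39/10b +129.496ms=3/10b
8) 1812.95ms=21/5b +221.994ms=18/35b
9) 2034.943ms=33/7b +92.497ms=3/14b
10) 2127.441ms=69/14b +92.497ms=3/14b
11) 2219.938ms=36/7b +92.497ms=3/14b
12) 2312.436ms=75/14b +92.497ms=3/14b
13) 2404.933ms=39/7b +92.497ms=3/14b
14) 2497.431ms=81/14b +92.497ms=3/14b
15) 2589.928ms=6b +647.482ms=3/2b
16) 3237.41ms=15/2b +647.482ms=3/2b
17) 3884.892ms=9b +647.482ms=3/2b
18) 4532.374ms=21/2b +323.741ms=3/4b
19) 4856.115ms=45/4b +323.741ms=3/4b
Σ=12b of 12 (139bpm 3/4) — PASS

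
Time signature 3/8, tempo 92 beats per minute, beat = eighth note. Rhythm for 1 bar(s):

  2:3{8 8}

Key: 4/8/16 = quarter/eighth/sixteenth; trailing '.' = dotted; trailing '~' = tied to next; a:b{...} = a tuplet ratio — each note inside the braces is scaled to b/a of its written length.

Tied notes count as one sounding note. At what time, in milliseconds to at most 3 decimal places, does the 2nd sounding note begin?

note 2 onset = 3/2b = 978.261ms

1. 0.0ms @ 0 + 978.261ms (3/2)
2. 978.261ms @ 3/2 + 978.261ms (3/2)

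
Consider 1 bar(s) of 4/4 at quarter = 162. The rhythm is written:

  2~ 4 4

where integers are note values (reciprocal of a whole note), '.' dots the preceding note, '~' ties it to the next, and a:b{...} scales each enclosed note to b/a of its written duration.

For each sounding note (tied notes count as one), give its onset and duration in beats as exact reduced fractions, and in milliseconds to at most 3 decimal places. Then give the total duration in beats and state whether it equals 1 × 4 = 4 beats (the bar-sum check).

1) 0.0ms=0b +1111.111ms=3b
2) 1111.111ms=3b +370.37ms=1b
Σ=4b of 4 (162bpm 4/4) — PASS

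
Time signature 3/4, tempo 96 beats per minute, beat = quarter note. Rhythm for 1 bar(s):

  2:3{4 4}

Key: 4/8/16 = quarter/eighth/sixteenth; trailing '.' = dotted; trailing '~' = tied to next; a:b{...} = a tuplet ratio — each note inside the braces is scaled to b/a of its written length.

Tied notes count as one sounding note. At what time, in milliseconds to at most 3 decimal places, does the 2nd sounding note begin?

note 2 onset = 3/2b = 937.5ms

1. 0.0ms @ 0 + 937.5ms (3/2)
2. 937.5ms @ 3/2 + 937.5ms (3/2)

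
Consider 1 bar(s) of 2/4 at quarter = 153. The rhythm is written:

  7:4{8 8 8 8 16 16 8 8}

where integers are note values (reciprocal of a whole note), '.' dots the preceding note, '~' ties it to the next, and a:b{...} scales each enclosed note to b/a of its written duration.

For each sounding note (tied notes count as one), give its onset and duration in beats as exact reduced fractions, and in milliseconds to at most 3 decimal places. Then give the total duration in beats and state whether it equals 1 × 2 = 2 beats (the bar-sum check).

1) 0.0ms=0b +112.045ms=2/7b
2) 112.045ms=2/7b +112.045ms=2/7b
3) 224.09ms=4/7b +112.045ms=2/7b
4) 336.134ms=6/7b +112.045ms=2/7b
5) 448.179ms=8/7b +56.022ms=1/7b
6) 504.202ms=9/7b +56.022ms=1/7b
7) 560.224ms=10/7b +112.045ms=2/7b
8) 672.269ms=12/7b +112.045ms=2/7b
Σ=2b of 2 (153bpm 2/4) — PASS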